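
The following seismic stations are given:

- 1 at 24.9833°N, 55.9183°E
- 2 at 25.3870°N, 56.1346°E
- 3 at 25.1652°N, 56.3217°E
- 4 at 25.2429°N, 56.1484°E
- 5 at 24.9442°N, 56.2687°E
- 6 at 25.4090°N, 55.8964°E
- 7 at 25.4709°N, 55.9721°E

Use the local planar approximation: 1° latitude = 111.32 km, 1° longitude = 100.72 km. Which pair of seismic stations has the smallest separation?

Pairwise distances:
1–2: √((0.4037·111.32)² + (0.2163·100.72)²) = √(2019.593174 + 474.618293) = 49.9421 km
1–3: √((0.1819·111.32)² + (0.4034·100.72)²) = √(410.026375 + 1650.833305) = 45.3967 km
1–4: √((0.2596·111.32)² + (0.2301·100.72)²) = √(835.133243 + 537.111773) = 37.0438 km
1–5: √((-0.0391·111.32)² + (0.3504·100.72)²) = √(18.945231 + 1245.545592) = 35.5597 km
1–6: √((0.4257·111.32)² + (-0.0219·100.72)²) = √(2245.710118 + 4.865412) = 47.4402 km
1–7: √((0.4876·111.32)² + (0.0538·100.72)²) = √(2946.278450 + 29.362700) = 54.5494 km
2–3: √((-0.2218·111.32)² + (0.1871·100.72)²) = √(609.634419 + 355.123170) = 31.0605 km
2–4: √((-0.1441·111.32)² + (0.0138·100.72)²) = √(257.320482 + 1.931922) = 16.1013 km
2–5: √((-0.4428·111.32)² + (0.1341·100.72)²) = √(2429.750162 + 182.426947) = 51.1095 km
2–6: √((0.0220·111.32)² + (-0.2382·100.72)²) = √(5.997797 + 575.592264) = 24.1162 km
2–7: √((0.0839·111.32)² + (-0.1625·100.72)²) = √(87.230893 + 267.878689) = 18.8444 km
3–4: √((0.0777·111.32)² + (-0.1733·100.72)²) = √(74.814957 + 304.669205) = 19.4804 km
3–5: √((-0.2210·111.32)² + (-0.0530·100.72)²) = √(605.244627 + 28.495952) = 25.1742 km
3–6: √((0.2438·111.32)² + (-0.4253·100.72)²) = √(736.569613 + 1834.941401) = 50.7101 km
3–7: √((0.3057·111.32)² + (-0.3496·100.72)²) = √(1158.076564 + 1239.864662) = 48.9688 km
4–5: √((-0.2987·111.32)² + (0.1203·100.72)²) = √(1105.647888 + 146.812383) = 35.3901 km
4–6: √((0.1661·111.32)² + (-0.2520·100.72)²) = √(341.889419 + 644.217496) = 31.4023 km
4–7: √((0.2280·111.32)² + (-0.1763·100.72)²) = √(644.193131 + 315.308776) = 30.9758 km
5–6: √((0.4648·111.32)² + (-0.3723·100.72)²) = √(2677.186548 + 1406.104204) = 63.9006 km
5–7: √((0.5267·111.32)² + (-0.2966·100.72)²) = √(3437.740036 + 892.429109) = 65.8040 km
6–7: √((0.0619·111.32)² + (0.0757·100.72)²) = √(47.481857 + 58.133061) = 10.2769 km
Closest pair: 6–7 at 10.2769 km.

6 and 7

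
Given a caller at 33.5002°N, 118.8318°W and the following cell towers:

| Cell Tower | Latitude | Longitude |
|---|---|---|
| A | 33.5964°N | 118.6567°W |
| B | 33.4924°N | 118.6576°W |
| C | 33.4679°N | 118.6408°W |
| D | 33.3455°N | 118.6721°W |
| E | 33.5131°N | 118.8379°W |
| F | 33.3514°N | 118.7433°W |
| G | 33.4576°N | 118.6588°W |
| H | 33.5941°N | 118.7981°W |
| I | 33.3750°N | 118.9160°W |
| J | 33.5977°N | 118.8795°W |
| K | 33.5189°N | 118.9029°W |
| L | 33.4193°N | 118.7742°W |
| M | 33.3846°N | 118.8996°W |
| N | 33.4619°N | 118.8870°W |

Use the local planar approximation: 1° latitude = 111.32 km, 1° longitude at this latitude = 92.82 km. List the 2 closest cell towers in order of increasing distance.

Distances from 33.5002°N, 118.8318°W:
A: √((0.0962·111.32)² + (0.1751·92.82)²) = √(114.682338 + 264.152923) = 19.4637 km
B: √((-0.0078·111.32)² + (0.1742·92.82)²) = √(0.753938 + 261.444452) = 16.1925 km
C: √((-0.0323·111.32)² + (0.1910·92.82)²) = √(12.928598 + 314.303967) = 18.0896 km
D: √((-0.1547·111.32)² + (0.1597·92.82)²) = √(296.569867 + 219.731824) = 22.7223 km
E: √((0.0129·111.32)² + (-0.0061·92.82)²) = √(2.062176 + 0.320585) = 1.5436 km
F: √((-0.1488·111.32)² + (0.0885·92.82)²) = √(274.379877 + 67.479160) = 18.4894 km
G: √((-0.0426·111.32)² + (0.1730·92.82)²) = √(22.488764 + 257.854868) = 16.7435 km
H: √((0.0939·111.32)² + (0.0337·92.82)²) = √(109.264122 + 9.784597) = 10.9109 km
I: √((-0.1252·111.32)² + (-0.0842·92.82)²) = √(194.247328 + 61.081165) = 15.9790 km
J: √((0.0975·111.32)² + (-0.0477·92.82)²) = √(117.802804 + 19.602880) = 11.7220 km
K: √((0.0187·111.32)² + (-0.0711·92.82)²) = √(4.333408 + 43.553427) = 6.9200 km
L: √((-0.0809·111.32)² + (0.0576·92.82)²) = √(81.104218 + 28.584335) = 10.4732 km
M: √((-0.1156·111.32)² + (-0.0678·92.82)²) = √(165.600660 + 39.604316) = 14.3250 km
N: √((-0.0383·111.32)² + (-0.0552·92.82)²) = √(18.177910 + 26.251933) = 6.6656 km
Sorted: E (1.5436 km) < N (6.6656 km) < K (6.9200 km) < L (10.4732 km) < …

E, N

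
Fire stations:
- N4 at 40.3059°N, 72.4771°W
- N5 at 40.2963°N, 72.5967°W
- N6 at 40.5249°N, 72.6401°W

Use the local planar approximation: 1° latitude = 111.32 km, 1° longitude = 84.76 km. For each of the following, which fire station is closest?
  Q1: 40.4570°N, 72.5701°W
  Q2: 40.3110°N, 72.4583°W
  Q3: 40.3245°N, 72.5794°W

Q1→N6; Q2→N4; Q3→N5

Q1 at 40.4570°N, 72.5701°W:
  N4: √((-0.1511·111.32)² + (0.0930·84.76)²) = √(282.927605 + 62.136644) = 18.5759 km
  N5: √((-0.1607·111.32)² + (-0.0266·84.76)²) = √(320.020757 + 5.083293) = 18.0306 km
  N6: √((0.0679·111.32)² + (-0.0700·84.76)²) = √(57.132857 + 35.202862) = 9.6091 km
  → nearest: N6 (9.6091 km)
Q2 at 40.3110°N, 72.4583°W:
  N4: √((-0.0051·111.32)² + (-0.0188·84.76)²) = √(0.322320 + 2.539204) = 1.6916 km
  N5: √((-0.0147·111.32)² + (-0.1384·84.76)²) = √(2.677818 + 137.611293) = 11.8444 km
  N6: √((0.2139·111.32)² + (-0.1818·84.76)²) = √(566.980294 + 237.448622) = 28.3625 km
  → nearest: N4 (1.6916 km)
Q3 at 40.3245°N, 72.5794°W:
  N4: √((-0.0186·111.32)² + (0.1023·84.76)²) = √(4.287186 + 75.185339) = 8.9147 km
  N5: √((-0.0282·111.32)² + (-0.0173·84.76)²) = √(9.854727 + 2.150176) = 3.4648 km
  N6: √((0.2004·111.32)² + (-0.0607·84.76)²) = √(497.670422 + 26.470325) = 22.8941 km
  → nearest: N5 (3.4648 km)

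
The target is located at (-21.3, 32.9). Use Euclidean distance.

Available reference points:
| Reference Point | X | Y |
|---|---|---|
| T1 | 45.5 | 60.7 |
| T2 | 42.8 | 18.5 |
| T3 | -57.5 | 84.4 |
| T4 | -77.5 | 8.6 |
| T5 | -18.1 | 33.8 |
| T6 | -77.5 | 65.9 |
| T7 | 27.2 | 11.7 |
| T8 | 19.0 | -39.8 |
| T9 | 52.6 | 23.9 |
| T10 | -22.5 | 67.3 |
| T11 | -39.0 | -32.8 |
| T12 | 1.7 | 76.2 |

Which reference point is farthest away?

Distances from (-21.3, 32.9):
T1: 72.4
T2: 65.7
T3: 62.9
T4: 61.2
T5: 3.3
T6: 65.2
T7: 52.9
T8: 83.1
T9: 74.4
T10: 34.4
T11: 68.0
T12: 49.0
Maximum: T8 at 83.1.

T8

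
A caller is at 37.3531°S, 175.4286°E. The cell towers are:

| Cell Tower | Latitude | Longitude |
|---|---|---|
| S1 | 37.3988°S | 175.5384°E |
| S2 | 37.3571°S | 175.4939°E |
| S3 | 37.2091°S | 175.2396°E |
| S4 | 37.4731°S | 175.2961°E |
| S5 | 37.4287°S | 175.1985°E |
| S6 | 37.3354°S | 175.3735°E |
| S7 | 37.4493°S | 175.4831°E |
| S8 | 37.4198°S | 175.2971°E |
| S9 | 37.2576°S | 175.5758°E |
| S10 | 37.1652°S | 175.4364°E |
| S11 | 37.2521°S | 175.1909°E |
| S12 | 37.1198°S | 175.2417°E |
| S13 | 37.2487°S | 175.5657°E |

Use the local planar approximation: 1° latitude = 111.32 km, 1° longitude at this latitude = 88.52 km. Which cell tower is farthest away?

Distances from 37.3531°S, 175.4286°E:
S1: 10.9704 km
S2: 5.7975 km
S3: 23.1704 km
S4: 17.7768 km
S5: 22.0386 km
S6: 5.2604 km
S7: 11.7455 km
S8: 13.8069 km
S9: 16.8168 km
S10: 20.9284 km
S11: 23.8567 km
S12: 30.7930 km
S13: 16.8033 km
Maximum: S12 at 30.7930 km.

S12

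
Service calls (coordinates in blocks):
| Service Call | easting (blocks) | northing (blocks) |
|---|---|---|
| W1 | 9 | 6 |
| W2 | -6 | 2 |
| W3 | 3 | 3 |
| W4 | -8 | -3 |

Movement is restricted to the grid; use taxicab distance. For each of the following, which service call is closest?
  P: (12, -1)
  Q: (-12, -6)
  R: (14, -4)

P→W1; Q→W4; R→W1

P at (12, -1):
  W1: |-3| + |7| = 3 + 7 = 10 blocks
  W2: |-18| + |3| = 18 + 3 = 21 blocks
  W3: |-9| + |4| = 9 + 4 = 13 blocks
  W4: |-20| + |-2| = 20 + 2 = 22 blocks
  → nearest: W1 (10 blocks)
Q at (-12, -6):
  W1: |21| + |12| = 21 + 12 = 33 blocks
  W2: |6| + |8| = 6 + 8 = 14 blocks
  W3: |15| + |9| = 15 + 9 = 24 blocks
  W4: |4| + |3| = 4 + 3 = 7 blocks
  → nearest: W4 (7 blocks)
R at (14, -4):
  W1: |-5| + |10| = 5 + 10 = 15 blocks
  W2: |-20| + |6| = 20 + 6 = 26 blocks
  W3: |-11| + |7| = 11 + 7 = 18 blocks
  W4: |-22| + |1| = 22 + 1 = 23 blocks
  → nearest: W1 (15 blocks)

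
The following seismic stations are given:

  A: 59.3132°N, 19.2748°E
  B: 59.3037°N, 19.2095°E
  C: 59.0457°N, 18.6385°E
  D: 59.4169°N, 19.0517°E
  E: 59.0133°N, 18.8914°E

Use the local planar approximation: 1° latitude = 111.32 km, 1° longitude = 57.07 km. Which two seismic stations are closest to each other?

A and B

Pairwise distances:
A–B: 3.8738 km
A–C: 46.9619 km
A–D: 17.1864 km
A–E: 39.9163 km
B–C: 43.4371 km
B–D: 15.4886 km
B–E: 37.0759 km
C–D: 47.5772 km
C–E: 14.8768 km
D–E: 45.8507 km
Closest pair: A–B at 3.8738 km.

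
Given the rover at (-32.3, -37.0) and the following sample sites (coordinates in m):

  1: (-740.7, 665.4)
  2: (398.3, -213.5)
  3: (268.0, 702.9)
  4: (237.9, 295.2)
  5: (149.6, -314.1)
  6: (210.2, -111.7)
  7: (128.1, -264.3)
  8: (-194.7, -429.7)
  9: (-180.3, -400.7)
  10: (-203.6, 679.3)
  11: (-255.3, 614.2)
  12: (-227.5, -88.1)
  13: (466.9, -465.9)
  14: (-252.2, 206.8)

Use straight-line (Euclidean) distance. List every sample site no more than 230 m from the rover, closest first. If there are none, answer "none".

12

Distances from (-32.3, -37.0):
1: 997.6 m
2: 465.4 m
3: 798.5 m
4: 428.2 m
5: 331.5 m
6: 253.7 m
7: 278.2 m
8: 425.0 m
9: 392.7 m
10: 736.5 m
11: 688.3 m
12: 201.8 m
13: 658.1 m
14: 328.3 m
Threshold 230 m: 12 (201.8 m) is within range.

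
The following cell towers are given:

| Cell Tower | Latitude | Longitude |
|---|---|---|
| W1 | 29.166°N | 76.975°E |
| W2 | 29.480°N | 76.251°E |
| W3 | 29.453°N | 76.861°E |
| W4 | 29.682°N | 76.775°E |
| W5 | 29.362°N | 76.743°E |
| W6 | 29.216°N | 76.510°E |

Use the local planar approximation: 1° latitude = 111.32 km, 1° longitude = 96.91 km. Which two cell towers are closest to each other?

Pairwise distances:
W1–W2: √((0.314·111.32)² + (-0.724·96.91)²) = √(1221.81567 + 4922.82412) = 78.388 km
W1–W3: √((0.287·111.32)² + (-0.114·96.91)²) = √(1020.72838 + 122.05256) = 33.805 km
W1–W4: √((0.516·111.32)² + (-0.200·96.91)²) = √(3299.48227 + 375.66192) = 60.623 km
W1–W5: √((0.196·111.32)² + (-0.232·96.91)²) = √(476.05654 + 505.49068) = 31.330 km
W1–W6: √((0.050·111.32)² + (-0.465·96.91)²) = √(30.98036 + 2030.68749) = 45.406 km
W2–W3: √((-0.027·111.32)² + (0.610·96.91)²) = √(9.03387 + 3494.59505) = 59.191 km
W2–W4: √((0.202·111.32)² + (0.524·96.91)²) = √(505.64898 + 2578.69371) = 55.537 km
W2–W5: √((-0.118·111.32)² + (0.492·96.91)²) = √(172.54819 + 2273.35570) = 49.456 km
W2–W6: √((-0.264·111.32)² + (0.259·96.91)²) = √(863.68276 + 629.99444) = 38.648 km
W3–W4: √((0.229·111.32)² + (-0.086·96.91)²) = √(649.85634 + 69.45989) = 26.820 km
W3–W5: √((-0.091·111.32)² + (-0.118·96.91)²) = √(102.61933 + 130.76792) = 15.277 km
W3–W6: √((-0.237·111.32)² + (-0.351·96.91)²) = √(696.05425 + 1157.04812) = 43.048 km
W4–W5: √((-0.320·111.32)² + (-0.032·96.91)²) = √(1268.95538 + 9.61695) = 35.757 km
W4–W6: √((-0.466·111.32)² + (-0.265·96.91)²) = √(2691.02808 + 659.52147) = 57.884 km
W5–W6: √((-0.146·111.32)² + (-0.233·96.91)²) = √(264.15091 + 509.85775) = 27.821 km
Closest pair: W3–W5 at 15.277 km.

W3 and W5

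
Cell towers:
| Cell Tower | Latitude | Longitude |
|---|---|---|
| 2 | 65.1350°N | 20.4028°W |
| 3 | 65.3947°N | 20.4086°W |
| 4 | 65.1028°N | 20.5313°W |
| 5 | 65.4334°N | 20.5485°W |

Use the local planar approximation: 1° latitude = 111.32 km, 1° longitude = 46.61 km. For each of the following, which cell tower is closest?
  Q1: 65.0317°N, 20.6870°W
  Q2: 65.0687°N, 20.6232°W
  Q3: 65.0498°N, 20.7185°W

Q1 at 65.0317°N, 20.6870°W:
  2: 17.5416 km
  3: 42.4415 km
  4: 10.7383 km
  5: 45.1808 km
  → nearest: 4 (10.7383 km)
Q2 at 65.0687°N, 20.6232°W:
  2: 12.6492 km
  3: 37.6436 km
  4: 5.7234 km
  5: 40.7474 km
  → nearest: 4 (5.7234 km)
Q3 at 65.0498°N, 20.7185°W:
  2: 17.5066 km
  3: 41.0215 km
  4: 10.5329 km
  5: 43.4313 km
  → nearest: 4 (10.5329 km)

Q1→4; Q2→4; Q3→4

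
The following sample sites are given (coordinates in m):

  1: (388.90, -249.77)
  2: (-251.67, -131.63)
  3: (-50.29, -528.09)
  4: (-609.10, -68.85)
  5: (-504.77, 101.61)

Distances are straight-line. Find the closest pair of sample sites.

Pairwise distances:
1–2: √((-640.57)² + (118.14)²) = √(410329.9249 + 13957.0596) = 651.37 m
1–3: √((-439.19)² + (-278.32)²) = √(192887.8561 + 77462.0224) = 519.95 m
1–4: √((-998.00)² + (180.92)²) = √(996004.0000 + 32732.0464) = 1014.27 m
1–5: √((-893.67)² + (351.38)²) = √(798646.0689 + 123467.9044) = 960.27 m
2–3: √((201.38)² + (-396.46)²) = √(40553.9044 + 157180.5316) = 444.67 m
2–4: √((-357.43)² + (62.78)²) = √(127756.2049 + 3941.3284) = 362.90 m
2–5: √((-253.10)² + (233.24)²) = √(64059.6100 + 54400.8976) = 344.18 m
3–4: √((-558.81)² + (459.24)²) = √(312268.6161 + 210901.3776) = 723.30 m
3–5: √((-454.48)² + (629.70)²) = √(206552.0704 + 396522.0900) = 776.58 m
4–5: √((104.33)² + (170.46)²) = √(10884.7489 + 29056.6116) = 199.85 m
Closest pair: 4–5 at 199.85 m.

4 and 5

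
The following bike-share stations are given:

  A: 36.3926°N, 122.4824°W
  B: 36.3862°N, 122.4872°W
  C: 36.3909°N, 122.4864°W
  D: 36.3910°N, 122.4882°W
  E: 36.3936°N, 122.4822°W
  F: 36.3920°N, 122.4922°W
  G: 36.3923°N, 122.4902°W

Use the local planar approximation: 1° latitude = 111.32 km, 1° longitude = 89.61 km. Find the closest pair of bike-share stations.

A and E

Pairwise distances:
A–E: 0.1128 km
C–D: 0.1617 km
F–G: 0.1823 km
D–G: 0.2304 km
C–G: 0.3745 km
D–F: 0.3753 km
A–C: 0.4053 km
C–E: 0.4817 km
B–C: 0.5281 km
C–F: 0.5340 km
B–D: 0.5418 km
A–D: 0.5494 km
D–E: 0.6106 km
A–G: 0.6998 km
B–G: 0.7303 km
E–G: 0.7313 km
B–F: 0.7859 km
A–B: 0.8322 km
A–F: 0.8807 km
E–F: 0.9136 km
B–E: 0.9377 km
Closest pair: A–E at 0.1128 km.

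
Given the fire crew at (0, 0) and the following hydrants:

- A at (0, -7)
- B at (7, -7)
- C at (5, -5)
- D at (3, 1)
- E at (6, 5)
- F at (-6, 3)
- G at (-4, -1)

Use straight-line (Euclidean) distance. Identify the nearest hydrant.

D

Distances from (0, 0):
A: √((0)² + (-7)²) = √(0.000 + 49.000) = 7.0
B: √((7)² + (-7)²) = √(49.000 + 49.000) = 9.9
C: √((5)² + (-5)²) = √(25.000 + 25.000) = 7.1
D: √((3)² + (1)²) = √(9.000 + 1.000) = 3.2
E: √((6)² + (5)²) = √(36.000 + 25.000) = 7.8
F: √((-6)² + (3)²) = √(36.000 + 9.000) = 6.7
G: √((-4)² + (-1)²) = √(16.000 + 1.000) = 4.1
Minimum: D at 3.2.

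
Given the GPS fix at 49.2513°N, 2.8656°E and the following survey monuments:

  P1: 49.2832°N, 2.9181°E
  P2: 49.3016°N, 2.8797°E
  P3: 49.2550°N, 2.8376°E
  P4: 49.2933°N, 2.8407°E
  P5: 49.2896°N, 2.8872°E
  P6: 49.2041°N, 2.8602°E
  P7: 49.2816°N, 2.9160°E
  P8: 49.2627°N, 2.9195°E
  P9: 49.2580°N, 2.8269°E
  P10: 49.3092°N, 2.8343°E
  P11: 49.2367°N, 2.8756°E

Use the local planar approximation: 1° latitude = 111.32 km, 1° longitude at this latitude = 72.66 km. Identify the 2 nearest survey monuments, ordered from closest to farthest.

P11, P3

Distances from 49.2513°N, 2.8656°E:
P1: √((0.0319·111.32)² + (0.0525·72.66)²) = √(12.610368 + 14.551555) = 5.2117 km
P2: √((0.0503·111.32)² + (0.0141·72.66)²) = √(31.353236 + 1.049613) = 5.6923 km
P3: √((0.0037·111.32)² + (-0.0280·72.66)²) = √(0.169648 + 4.139109) = 2.0758 km
P4: √((0.0420·111.32)² + (-0.0249·72.66)²) = √(21.859739 + 3.273328) = 5.0133 km
P5: √((0.0383·111.32)² + (0.0216·72.66)²) = √(18.177910 + 2.463192) = 4.5432 km
P6: √((-0.0472·111.32)² + (-0.0054·72.66)²) = √(27.607711 + 0.153950) = 5.2689 km
P7: √((0.0303·111.32)² + (0.0504·72.66)²) = √(11.377102 + 13.410713) = 4.9787 km
P8: √((0.0114·111.32)² + (0.0539·72.66)²) = √(1.610483 + 15.337985) = 4.1169 km
P9: √((0.0067·111.32)² + (-0.0387·72.66)²) = √(0.556283 + 7.907018) = 2.9092 km
P10: √((0.0579·111.32)² + (-0.0313·72.66)²) = √(41.543542 + 5.172249) = 6.8349 km
P11: √((-0.0146·111.32)² + (0.0100·72.66)²) = √(2.641509 + 0.527948) = 1.7803 km
Sorted: P11 (1.7803 km) < P3 (2.0758 km) < P9 (2.9092 km) < P8 (4.1169 km) < …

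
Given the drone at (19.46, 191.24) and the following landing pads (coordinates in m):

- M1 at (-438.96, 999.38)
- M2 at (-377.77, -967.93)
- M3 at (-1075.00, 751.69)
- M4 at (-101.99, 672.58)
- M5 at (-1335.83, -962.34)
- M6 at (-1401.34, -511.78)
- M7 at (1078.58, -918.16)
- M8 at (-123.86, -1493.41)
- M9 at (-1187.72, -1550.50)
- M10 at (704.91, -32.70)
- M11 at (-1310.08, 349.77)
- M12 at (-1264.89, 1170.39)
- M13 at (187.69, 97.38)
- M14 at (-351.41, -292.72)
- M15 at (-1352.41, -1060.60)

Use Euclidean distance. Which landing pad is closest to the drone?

M13

Distances from (19.46, 191.24):
M1: √((-458.42)² + (808.14)²) = √(210148.8964 + 653090.2596) = 929.11 m
M2: √((-397.23)² + (-1159.17)²) = √(157791.6729 + 1343675.0889) = 1225.34 m
M3: √((-1094.46)² + (560.45)²) = √(1197842.6916 + 314104.2025) = 1229.61 m
M4: √((-121.45)² + (481.34)²) = √(14750.1025 + 231688.1956) = 496.43 m
M5: √((-1355.29)² + (-1153.58)²) = √(1836810.9841 + 1330746.8164) = 1779.76 m
M6: √((-1420.80)² + (-703.02)²) = √(2018672.6400 + 494237.1204) = 1585.22 m
M7: √((1059.12)² + (-1109.40)²) = √(1121735.1744 + 1230768.3600) = 1533.79 m
M8: √((-143.32)² + (-1684.65)²) = √(20540.6224 + 2838045.6225) = 1690.74 m
M9: √((-1207.18)² + (-1741.74)²) = √(1457283.5524 + 3033658.2276) = 2119.18 m
M10: √((685.45)² + (-223.94)²) = √(469841.7025 + 50149.1236) = 721.10 m
M11: √((-1329.54)² + (158.53)²) = √(1767676.6116 + 25131.7609) = 1338.96 m
M12: √((-1284.35)² + (979.15)²) = √(1649554.9225 + 958734.7225) = 1615.02 m
M13: √((168.23)² + (-93.86)²) = √(28301.3329 + 8809.6996) = 192.64 m
M14: √((-370.87)² + (-483.96)²) = √(137544.5569 + 234217.2816) = 609.72 m
M15: √((-1371.87)² + (-1251.84)²) = √(1882027.2969 + 1567103.3856) = 1857.18 m
Minimum: M13 at 192.64 m.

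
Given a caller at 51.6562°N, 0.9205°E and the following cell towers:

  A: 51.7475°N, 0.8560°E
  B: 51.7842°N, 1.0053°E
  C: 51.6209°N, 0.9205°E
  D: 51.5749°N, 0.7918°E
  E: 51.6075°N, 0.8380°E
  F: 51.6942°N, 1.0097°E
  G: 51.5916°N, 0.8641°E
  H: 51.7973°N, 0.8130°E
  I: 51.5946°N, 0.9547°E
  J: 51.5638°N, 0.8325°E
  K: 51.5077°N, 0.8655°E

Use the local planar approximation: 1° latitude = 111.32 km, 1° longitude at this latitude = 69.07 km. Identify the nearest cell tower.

C

Distances from 51.6562°N, 0.9205°E:
A: √((0.0913·111.32)² + (-0.0645·69.07)²) = √(103.297057 + 19.847159) = 11.0970 km
B: √((0.1280·111.32)² + (0.0848·69.07)²) = √(203.032861 + 34.306042) = 15.4058 km
C: √((-0.0353·111.32)² + (0.0000·69.07)²) = √(15.441725 + 0.000000) = 3.9296 km
D: √((-0.0813·111.32)² + (-0.1287·69.07)²) = √(81.908220 + 79.019814) = 12.6857 km
E: √((-0.0487·111.32)² + (-0.0825·69.07)²) = √(29.390320 + 32.470338) = 7.8652 km
F: √((0.0380·111.32)² + (0.0892·69.07)²) = √(17.894254 + 37.958463) = 7.4735 km
G: √((-0.0646·111.32)² + (-0.0564·69.07)²) = √(51.714393 + 15.175294) = 8.1786 km
H: √((0.1411·111.32)² + (-0.1075·69.07)²) = √(246.717765 + 55.130996) = 17.3738 km
I: √((-0.0616·111.32)² + (0.0342·69.07)²) = √(47.022728 + 5.579960) = 7.2528 km
J: √((-0.0924·111.32)² + (-0.0880·69.07)²) = √(105.801138 + 36.944029) = 11.9476 km
K: √((-0.1485·111.32)² + (-0.0550·69.07)²) = √(273.274622 + 14.431261) = 16.9619 km
Minimum: C at 3.9296 km.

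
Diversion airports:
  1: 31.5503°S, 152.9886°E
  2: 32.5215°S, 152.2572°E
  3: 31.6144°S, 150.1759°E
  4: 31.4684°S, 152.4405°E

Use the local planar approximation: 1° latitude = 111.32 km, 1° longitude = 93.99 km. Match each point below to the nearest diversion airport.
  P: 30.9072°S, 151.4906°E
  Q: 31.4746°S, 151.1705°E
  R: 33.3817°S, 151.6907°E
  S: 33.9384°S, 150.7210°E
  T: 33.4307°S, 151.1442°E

P→4; Q→3; R→2; S→2; T→2

P at 30.9072°S, 151.4906°E:
  1: 157.9523 km
  2: 193.6106 km
  3: 146.5159 km
  4: 108.9677 km
  → nearest: 4 (108.9677 km)
Q at 31.4746°S, 151.1705°E:
  1: 171.0909 km
  2: 154.9650 km
  3: 94.7690 km
  4: 119.3693 km
  → nearest: 3 (94.7690 km)
R at 33.3817°S, 151.6907°E:
  1: 237.5816 km
  2: 109.5653 km
  3: 242.8496 km
  4: 224.3450 km
  → nearest: 2 (109.5653 km)
S at 33.9384°S, 150.7210°E:
  1: 340.7313 km
  2: 213.8370 km
  3: 263.7320 km
  4: 318.9403 km
  → nearest: 2 (213.8370 km)
T at 33.4307°S, 151.1442°E:
  1: 271.7893 km
  2: 145.5587 km
  3: 221.7294 km
  4: 250.1245 km
  → nearest: 2 (145.5587 km)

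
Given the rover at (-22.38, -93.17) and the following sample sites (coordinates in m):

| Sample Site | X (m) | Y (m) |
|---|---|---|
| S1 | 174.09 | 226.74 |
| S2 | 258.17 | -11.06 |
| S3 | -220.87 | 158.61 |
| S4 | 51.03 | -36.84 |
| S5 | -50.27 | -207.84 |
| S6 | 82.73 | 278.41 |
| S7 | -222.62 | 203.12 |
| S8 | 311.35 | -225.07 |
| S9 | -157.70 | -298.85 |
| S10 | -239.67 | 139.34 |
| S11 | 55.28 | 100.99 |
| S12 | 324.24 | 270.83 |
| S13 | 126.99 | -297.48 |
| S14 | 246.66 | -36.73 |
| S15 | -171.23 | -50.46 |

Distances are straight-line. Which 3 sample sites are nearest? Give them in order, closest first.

Distances from (-22.38, -93.17):
S1: 375.42 m
S2: 292.32 m
S3: 320.61 m
S4: 92.53 m
S5: 118.01 m
S6: 386.16 m
S7: 357.61 m
S8: 358.85 m
S9: 246.20 m
S10: 318.24 m
S11: 209.12 m
S12: 502.63 m
S13: 253.09 m
S14: 274.90 m
S15: 154.86 m
Sorted: S4 (92.53 m) < S5 (118.01 m) < S15 (154.86 m) < S11 (209.12 m) < S9 (246.20 m) < …

S4, S5, S15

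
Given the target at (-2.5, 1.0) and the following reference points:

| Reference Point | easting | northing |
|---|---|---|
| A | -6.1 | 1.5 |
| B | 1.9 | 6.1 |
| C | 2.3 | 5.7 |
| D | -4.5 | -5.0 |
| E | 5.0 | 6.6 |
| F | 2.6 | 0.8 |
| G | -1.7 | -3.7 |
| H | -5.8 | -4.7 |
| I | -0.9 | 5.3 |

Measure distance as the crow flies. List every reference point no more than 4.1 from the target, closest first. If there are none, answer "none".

A

Distances from (-2.5, 1.0):
A: √((-3.6)² + (0.5)²) = √(12.9600 + 0.2500) = 3.63
B: √((4.4)² + (5.1)²) = √(19.3600 + 26.0100) = 6.74
C: √((4.8)² + (4.7)²) = √(23.0400 + 22.0900) = 6.72
D: √((-2.0)² + (-6.0)²) = √(4.0000 + 36.0000) = 6.32
E: √((7.5)² + (5.6)²) = √(56.2500 + 31.3600) = 9.36
F: √((5.1)² + (-0.2)²) = √(26.0100 + 0.0400) = 5.10
G: √((0.8)² + (-4.7)²) = √(0.6400 + 22.0900) = 4.77
H: √((-3.3)² + (-5.7)²) = √(10.8900 + 32.4900) = 6.59
I: √((1.6)² + (4.3)²) = √(2.5600 + 18.4900) = 4.59
Threshold 4.1: A (3.63) is within range.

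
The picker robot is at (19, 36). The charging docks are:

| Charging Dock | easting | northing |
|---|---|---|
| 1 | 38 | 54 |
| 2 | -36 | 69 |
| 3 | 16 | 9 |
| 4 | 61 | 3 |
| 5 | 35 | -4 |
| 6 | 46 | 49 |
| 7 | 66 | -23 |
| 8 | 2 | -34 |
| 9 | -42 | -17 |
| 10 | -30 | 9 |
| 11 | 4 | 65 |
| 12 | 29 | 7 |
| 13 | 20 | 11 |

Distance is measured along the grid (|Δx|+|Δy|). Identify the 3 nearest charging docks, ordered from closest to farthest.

Distances from (19, 36):
1: |19| + |18| = 19 + 18 = 37
2: |-55| + |33| = 55 + 33 = 88
3: |-3| + |-27| = 3 + 27 = 30
4: |42| + |-33| = 42 + 33 = 75
5: |16| + |-40| = 16 + 40 = 56
6: |27| + |13| = 27 + 13 = 40
7: |47| + |-59| = 47 + 59 = 106
8: |-17| + |-70| = 17 + 70 = 87
9: |-61| + |-53| = 61 + 53 = 114
10: |-49| + |-27| = 49 + 27 = 76
11: |-15| + |29| = 15 + 29 = 44
12: |10| + |-29| = 10 + 29 = 39
13: |1| + |-25| = 1 + 25 = 26
Sorted: 13 (26) < 3 (30) < 1 (37) < 12 (39) < 6 (40) < …

13, 3, 1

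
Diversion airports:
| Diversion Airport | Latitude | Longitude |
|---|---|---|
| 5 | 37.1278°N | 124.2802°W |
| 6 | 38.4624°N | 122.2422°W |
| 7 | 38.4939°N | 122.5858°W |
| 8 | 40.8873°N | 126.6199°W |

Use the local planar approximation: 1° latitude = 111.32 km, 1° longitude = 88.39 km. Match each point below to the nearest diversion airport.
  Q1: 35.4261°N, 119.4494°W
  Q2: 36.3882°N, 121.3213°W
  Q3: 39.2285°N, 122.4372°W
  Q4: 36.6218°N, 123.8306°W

Q1→6; Q2→6; Q3→7; Q4→5

Q1 at 35.4261°N, 119.4494°W:
  5: 467.1287 km
  6: 418.5478 km
  7: 439.8657 km
  8: 878.2341 km
  → nearest: 6 (418.5478 km)
Q2 at 36.3882°N, 121.3213°W:
  5: 274.1903 km
  6: 244.8274 km
  7: 259.6897 km
  8: 685.7010 km
  → nearest: 6 (244.8274 km)
Q3 at 39.2285°N, 122.4372°W:
  5: 284.9967 km
  6: 87.0066 km
  7: 82.8238 km
  8: 413.2591 km
  → nearest: 7 (82.8238 km)
Q4 at 36.6218°N, 123.8306°W:
  5: 68.9356 km
  6: 248.3828 km
  7: 235.6642 km
  8: 535.0269 km
  → nearest: 5 (68.9356 km)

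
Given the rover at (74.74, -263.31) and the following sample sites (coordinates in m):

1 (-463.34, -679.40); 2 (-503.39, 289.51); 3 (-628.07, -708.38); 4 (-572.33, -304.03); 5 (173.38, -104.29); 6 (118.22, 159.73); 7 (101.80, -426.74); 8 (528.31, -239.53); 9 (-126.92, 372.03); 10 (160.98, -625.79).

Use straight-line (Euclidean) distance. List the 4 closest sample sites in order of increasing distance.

7, 5, 10, 6

Distances from (74.74, -263.31):
1: 680.19 m
2: 799.90 m
3: 831.88 m
4: 648.35 m
5: 187.13 m
6: 425.27 m
7: 165.66 m
8: 454.19 m
9: 666.58 m
10: 372.60 m
Sorted: 7 (165.66 m) < 5 (187.13 m) < 10 (372.60 m) < 6 (425.27 m) < 8 (454.19 m) < 4 (648.35 m) < …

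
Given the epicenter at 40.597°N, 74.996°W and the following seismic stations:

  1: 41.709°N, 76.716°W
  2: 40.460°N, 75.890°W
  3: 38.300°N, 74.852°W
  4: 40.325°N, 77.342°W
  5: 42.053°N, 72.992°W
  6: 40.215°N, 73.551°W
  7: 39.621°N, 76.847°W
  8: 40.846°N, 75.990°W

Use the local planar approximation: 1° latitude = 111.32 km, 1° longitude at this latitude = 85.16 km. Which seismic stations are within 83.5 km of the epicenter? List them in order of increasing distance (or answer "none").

Distances from 40.597°N, 74.996°W:
1: √((1.112·111.32)² + (-1.720·85.16)²) = √(15323.42933 + 21454.98422) = 191.777 km
2: √((-0.137·111.32)² + (-0.894·85.16)²) = √(232.58812 + 5796.23978) = 77.646 km
3: √((-2.297·111.32)² + (0.144·85.16)²) = √(65383.53326 + 150.38215) = 255.996 km
4: √((-0.272·111.32)² + (-2.346·85.16)²) = √(916.82026 + 39914.19007) = 202.067 km
5: √((1.456·111.32)² + (2.004·85.16)²) = √(26270.54879 + 29125.05405) = 235.363 km
6: √((-0.382·111.32)² + (1.445·85.16)²) = √(1808.31099 + 15142.82836) = 130.197 km
7: √((-0.976·111.32)² + (-1.851·85.16)²) = √(11804.45744 + 24847.58260) = 191.447 km
8: √((0.249·111.32)² + (-0.994·85.16)²) = √(768.32522 + 7165.45997) = 89.072 km
Threshold 83.5 km: 2 (77.646 km) is within range.

2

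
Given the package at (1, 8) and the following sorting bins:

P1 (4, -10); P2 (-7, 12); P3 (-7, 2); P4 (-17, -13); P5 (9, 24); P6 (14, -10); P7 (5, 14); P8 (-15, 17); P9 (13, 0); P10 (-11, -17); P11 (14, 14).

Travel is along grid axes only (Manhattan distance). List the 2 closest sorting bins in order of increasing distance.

Distances from (1, 8):
P1: 21
P2: 12
P3: 14
P4: 39
P5: 24
P6: 31
P7: 10
P8: 25
P9: 20
P10: 37
P11: 19
Sorted: P7 (10) < P2 (12) < P3 (14) < P11 (19) < …

P7, P2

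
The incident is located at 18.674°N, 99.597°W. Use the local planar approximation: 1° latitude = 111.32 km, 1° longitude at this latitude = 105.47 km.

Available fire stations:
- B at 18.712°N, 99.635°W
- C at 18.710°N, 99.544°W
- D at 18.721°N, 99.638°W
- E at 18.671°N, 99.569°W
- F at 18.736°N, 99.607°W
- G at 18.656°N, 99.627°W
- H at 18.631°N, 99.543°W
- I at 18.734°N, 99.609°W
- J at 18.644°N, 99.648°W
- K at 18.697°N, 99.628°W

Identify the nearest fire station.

Distances from 18.674°N, 99.597°W:
B: √((0.038·111.32)² + (-0.038·105.47)²) = √(17.89425 + 16.06294) = 5.827 km
C: √((0.036·111.32)² + (0.053·105.47)²) = √(16.06022 + 31.24709) = 6.878 km
D: √((0.047·111.32)² + (-0.041·105.47)²) = √(27.37424 + 18.69931) = 6.788 km
E: √((-0.003·111.32)² + (0.028·105.47)²) = √(0.11153 + 8.72115) = 2.972 km
F: √((0.062·111.32)² + (-0.010·105.47)²) = √(47.63540 + 1.11239) = 6.982 km
G: √((-0.018·111.32)² + (-0.030·105.47)²) = √(4.01505 + 10.01153) = 3.745 km
H: √((-0.043·111.32)² + (0.054·105.47)²) = √(22.91307 + 32.43735) = 7.440 km
I: √((0.060·111.32)² + (-0.012·105.47)²) = √(44.61171 + 1.60184) = 6.798 km
J: √((-0.030·111.32)² + (-0.051·105.47)²) = √(11.15293 + 28.93332) = 6.331 km
K: √((0.023·111.32)² + (-0.031·105.47)²) = √(6.55544 + 10.69009) = 4.153 km
Minimum: E at 2.972 km.

E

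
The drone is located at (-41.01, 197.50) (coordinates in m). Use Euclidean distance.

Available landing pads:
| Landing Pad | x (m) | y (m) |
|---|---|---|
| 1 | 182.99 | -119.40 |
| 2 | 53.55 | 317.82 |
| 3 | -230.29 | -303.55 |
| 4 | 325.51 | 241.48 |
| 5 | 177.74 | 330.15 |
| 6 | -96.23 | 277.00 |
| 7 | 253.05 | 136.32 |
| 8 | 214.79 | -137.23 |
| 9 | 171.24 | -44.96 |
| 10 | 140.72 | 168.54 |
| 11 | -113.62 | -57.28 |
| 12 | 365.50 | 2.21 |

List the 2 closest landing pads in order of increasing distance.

6, 2

Distances from (-41.01, 197.50):
1: √((224.00)² + (-316.90)²) = √(50176.0000 + 100425.6100) = 388.07 m
2: √((94.56)² + (120.32)²) = √(8941.5936 + 14476.9024) = 153.03 m
3: √((-189.28)² + (-501.05)²) = √(35826.9184 + 251051.1025) = 535.61 m
4: √((366.52)² + (43.98)²) = √(134336.9104 + 1934.2404) = 369.15 m
5: √((218.75)² + (132.65)²) = √(47851.5625 + 17596.0225) = 255.83 m
6: √((-55.22)² + (79.50)²) = √(3049.2484 + 6320.2500) = 96.80 m
7: √((294.06)² + (-61.18)²) = √(86471.2836 + 3742.9924) = 300.36 m
8: √((255.80)² + (-334.73)²) = √(65433.6400 + 112044.1729) = 421.28 m
9: √((212.25)² + (-242.46)²) = √(45050.0625 + 58786.8516) = 322.24 m
10: √((181.73)² + (-28.96)²) = √(33025.7929 + 838.6816) = 184.02 m
11: √((-72.61)² + (-254.78)²) = √(5272.2121 + 64912.8484) = 264.92 m
12: √((406.51)² + (-195.29)²) = √(165250.3801 + 38138.1841) = 450.99 m
Sorted: 6 (96.80 m) < 2 (153.03 m) < 10 (184.02 m) < 5 (255.83 m) < …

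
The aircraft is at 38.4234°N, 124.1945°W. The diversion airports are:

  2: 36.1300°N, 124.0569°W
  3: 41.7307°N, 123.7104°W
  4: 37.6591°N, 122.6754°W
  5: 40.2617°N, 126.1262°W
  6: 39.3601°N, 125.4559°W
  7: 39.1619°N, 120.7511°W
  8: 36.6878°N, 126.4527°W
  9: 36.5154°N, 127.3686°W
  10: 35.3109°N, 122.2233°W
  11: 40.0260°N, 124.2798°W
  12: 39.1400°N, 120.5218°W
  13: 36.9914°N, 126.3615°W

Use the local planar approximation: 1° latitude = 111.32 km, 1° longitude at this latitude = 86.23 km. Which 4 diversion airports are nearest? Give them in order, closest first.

6, 4, 11, 13

Distances from 38.4234°N, 124.1945°W:
2: √((-2.2934·111.32)² + (0.1376·86.23)²) = √(65178.747654 + 140.784110) = 255.5769 km
3: √((3.3073·111.32)² + (0.4841·86.23)²) = √(135548.144534 + 1742.556777) = 370.5276 km
4: √((-0.7643·111.32)² + (1.5191·86.23)²) = √(7238.925624 + 17158.902230) = 156.1980 km
5: √((1.8383·111.32)² + (-1.9317·86.23)²) = √(41877.347880 + 27745.728472) = 263.8619 km
6: √((0.9367·111.32)² + (-1.2614·86.23)²) = √(10872.951124 + 11831.026456) = 150.6784 km
7: √((0.7385·111.32)² + (3.4434·86.23)²) = √(6758.454504 + 88164.088626) = 308.0950 km
8: √((-1.7356·111.32)² + (-2.2582·86.23)²) = √(37328.941758 + 37917.664393) = 274.3111 km
9: √((-1.9080·111.32)² + (-3.1741·86.23)²) = √(45113.148290 + 74913.136785) = 346.4481 km
10: √((-3.1125·111.32)² + (1.9712·86.23)²) = √(120050.815772 + 28892.036389) = 385.9311 km
11: √((1.6026·111.32)² + (-0.0853·86.23)²) = √(31827.070940 + 54.102189) = 178.5530 km
12: √((0.7166·111.32)² + (3.6727·86.23)²) = √(6363.557944 + 100296.939771) = 326.5892 km
13: √((-1.4320·111.32)² + (-2.1670·86.23)²) = √(25411.624617 + 34916.812825) = 245.6185 km
Sorted: 6 (150.6784 km) < 4 (156.1980 km) < 11 (178.5530 km) < 13 (245.6185 km) < 2 (255.5769 km) < 5 (263.8619 km) < …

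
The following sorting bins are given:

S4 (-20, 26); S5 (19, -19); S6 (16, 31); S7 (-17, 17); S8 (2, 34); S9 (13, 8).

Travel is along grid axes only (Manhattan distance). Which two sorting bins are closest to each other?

Pairwise distances:
S4–S5: 84
S4–S6: 41
S4–S7: 12
S4–S8: 30
S4–S9: 51
S5–S6: 53
S5–S7: 72
S5–S8: 70
S5–S9: 33
S6–S7: 47
S6–S8: 17
S6–S9: 26
S7–S8: 36
S7–S9: 39
S8–S9: 37
Closest pair: S4–S7 at 12.

S4 and S7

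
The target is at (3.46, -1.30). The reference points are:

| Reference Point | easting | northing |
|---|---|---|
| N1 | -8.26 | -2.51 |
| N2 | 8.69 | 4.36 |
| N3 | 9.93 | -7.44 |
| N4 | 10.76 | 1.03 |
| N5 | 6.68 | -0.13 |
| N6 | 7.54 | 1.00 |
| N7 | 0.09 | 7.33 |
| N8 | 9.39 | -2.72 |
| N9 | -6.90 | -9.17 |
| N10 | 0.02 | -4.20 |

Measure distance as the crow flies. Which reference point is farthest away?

Distances from (3.46, -1.30):
N1: 11.78
N2: 7.71
N3: 8.92
N4: 7.66
N5: 3.43
N6: 4.68
N7: 9.26
N8: 6.10
N9: 13.01
N10: 4.50
Maximum: N9 at 13.01.

N9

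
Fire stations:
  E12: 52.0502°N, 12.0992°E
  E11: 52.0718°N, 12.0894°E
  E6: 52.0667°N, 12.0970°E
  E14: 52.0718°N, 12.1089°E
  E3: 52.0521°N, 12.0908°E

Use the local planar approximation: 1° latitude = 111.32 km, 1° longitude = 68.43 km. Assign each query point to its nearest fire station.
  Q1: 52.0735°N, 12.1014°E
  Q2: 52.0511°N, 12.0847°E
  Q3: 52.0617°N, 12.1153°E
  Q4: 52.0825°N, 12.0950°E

Q1 at 52.0735°N, 12.1014°E:
  E12: 2.5981 km
  E11: 0.8427 km
  E6: 0.8147 km
  E14: 0.5470 km
  E3: 2.4902 km
  → nearest: E14 (0.5470 km)
Q2 at 52.0511°N, 12.0847°E:
  E12: 0.9973 km
  E11: 2.3267 km
  E6: 1.9298 km
  E14: 2.8377 km
  E3: 0.4320 km
  → nearest: E3 (0.4320 km)
Q3 at 52.0617°N, 12.1153°E:
  E12: 1.6890 km
  E11: 2.0989 km
  E6: 1.3704 km
  E14: 1.2066 km
  E3: 1.9882 km
  → nearest: E14 (1.2066 km)
Q4 at 52.0825°N, 12.0950°E:
  E12: 3.6071 km
  E11: 1.2512 km
  E6: 1.7642 km
  E14: 1.5243 km
  E3: 3.3963 km
  → nearest: E11 (1.2512 km)

Q1→E14; Q2→E3; Q3→E14; Q4→E11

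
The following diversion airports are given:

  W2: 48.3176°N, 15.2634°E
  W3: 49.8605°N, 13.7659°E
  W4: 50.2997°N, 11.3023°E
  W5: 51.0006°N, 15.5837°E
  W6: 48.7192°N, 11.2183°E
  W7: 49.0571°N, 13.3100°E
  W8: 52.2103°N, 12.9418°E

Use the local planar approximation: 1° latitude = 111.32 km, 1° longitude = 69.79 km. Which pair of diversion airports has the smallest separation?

W3 and W7

Pairwise distances:
W2–W3: 201.0533 km
W2–W4: 353.7050 km
W2–W5: 299.5069 km
W2–W6: 285.8254 km
W2–W7: 159.2546 km
W2–W8: 462.6353 km
W3–W4: 178.7510 km
W3–W5: 179.4497 km
W3–W6: 218.5254 km
W3–W7: 94.9256 km
W3–W8: 267.8280 km
W4–W5: 308.8180 km
W4–W6: 176.0389 km
W4–W7: 196.8934 km
W4–W8: 241.5125 km
W5–W6: 396.6320 km
W5–W7: 268.3045 km
W5–W8: 228.3192 km
W6–W7: 150.7481 km
W6–W8: 406.8178 km
W7–W8: 351.9536 km
Closest pair: W3–W7 at 94.9256 km.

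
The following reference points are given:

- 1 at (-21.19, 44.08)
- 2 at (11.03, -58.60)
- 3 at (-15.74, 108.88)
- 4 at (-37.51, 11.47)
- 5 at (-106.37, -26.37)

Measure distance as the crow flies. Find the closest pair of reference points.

Pairwise distances:
1–4: 36.47
1–3: 65.03
4–5: 78.57
2–4: 85.24
3–4: 99.81
1–2: 107.62
1–5: 110.54
2–5: 121.74
3–5: 162.81
2–3: 169.61
Closest pair: 1–4 at 36.47.

1 and 4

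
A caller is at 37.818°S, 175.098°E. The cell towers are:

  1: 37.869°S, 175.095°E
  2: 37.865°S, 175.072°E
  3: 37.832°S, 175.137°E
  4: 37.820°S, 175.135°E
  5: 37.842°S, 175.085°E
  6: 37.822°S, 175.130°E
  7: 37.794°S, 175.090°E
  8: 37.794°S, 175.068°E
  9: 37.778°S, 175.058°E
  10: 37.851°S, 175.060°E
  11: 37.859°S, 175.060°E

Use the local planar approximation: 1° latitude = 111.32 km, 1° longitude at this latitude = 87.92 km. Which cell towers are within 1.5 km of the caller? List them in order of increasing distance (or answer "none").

none

Distances from 37.818°S, 175.098°E:
1: √((-0.051·111.32)² + (-0.003·87.92)²) = √(32.23196 + 0.06957) = 5.683 km
2: √((-0.047·111.32)² + (-0.026·87.92)²) = √(27.37424 + 5.22543) = 5.710 km
3: √((-0.014·111.32)² + (0.039·87.92)²) = √(2.42886 + 11.75722) = 3.766 km
4: √((-0.002·111.32)² + (0.037·87.92)²) = √(0.04957 + 10.58227) = 3.261 km
5: √((-0.024·111.32)² + (-0.013·87.92)²) = √(7.13787 + 1.30636) = 2.906 km
6: √((-0.004·111.32)² + (0.032·87.92)²) = √(0.19827 + 7.91544) = 2.848 km
7: √((0.024·111.32)² + (-0.008·87.92)²) = √(7.13787 + 0.49472) = 2.763 km
8: √((0.024·111.32)² + (-0.030·87.92)²) = √(7.13787 + 6.95693) = 3.754 km
9: √((0.040·111.32)² + (-0.040·87.92)²) = √(19.82743 + 12.36788) = 5.674 km
10: √((-0.033·111.32)² + (-0.038·87.92)²) = √(13.49504 + 11.16201) = 4.966 km
11: √((-0.041·111.32)² + (-0.038·87.92)²) = √(20.83119 + 11.16201) = 5.656 km
Threshold 1.5 km: none within range.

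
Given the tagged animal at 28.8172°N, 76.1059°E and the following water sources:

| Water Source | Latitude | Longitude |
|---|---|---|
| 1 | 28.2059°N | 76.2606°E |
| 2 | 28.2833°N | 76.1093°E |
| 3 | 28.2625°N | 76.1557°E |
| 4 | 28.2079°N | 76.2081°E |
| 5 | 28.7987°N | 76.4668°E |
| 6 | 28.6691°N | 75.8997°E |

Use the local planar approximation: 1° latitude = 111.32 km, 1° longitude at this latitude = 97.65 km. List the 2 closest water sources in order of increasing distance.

Distances from 28.8172°N, 76.1059°E:
1: √((-0.6113·111.32)² + (0.1547·97.65)²) = √(4630.791068 + 228.204983) = 69.7065 km
2: √((-0.5339·111.32)² + (0.0034·97.65)²) = √(3532.370401 + 0.110231) = 59.4347 km
3: √((-0.5547·111.32)² + (0.0498·97.65)²) = √(3812.964195 + 23.648477) = 61.9404 km
4: √((-0.6093·111.32)² + (0.1022·97.65)²) = √(4600.539370 + 99.597007) = 68.5575 km
5: √((-0.0185·111.32)² + (0.3609·97.65)²) = √(4.241211 + 1241.990458) = 35.3020 km
6: √((-0.1481·111.32)² + (-0.2062·97.65)²) = √(271.804418 + 405.435541) = 26.0238 km
Sorted: 6 (26.0238 km) < 5 (35.3020 km) < 2 (59.4347 km) < 3 (61.9404 km) < …

6, 5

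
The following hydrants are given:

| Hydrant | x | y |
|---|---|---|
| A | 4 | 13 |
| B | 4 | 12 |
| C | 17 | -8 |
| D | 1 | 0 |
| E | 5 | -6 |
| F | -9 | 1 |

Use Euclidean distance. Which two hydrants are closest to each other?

Pairwise distances:
A–B: √((0)² + (-1)²) = √(0.000 + 1.000) = 1.0
A–C: √((13)² + (-21)²) = √(169.000 + 441.000) = 24.7
A–D: √((-3)² + (-13)²) = √(9.000 + 169.000) = 13.3
A–E: √((1)² + (-19)²) = √(1.000 + 361.000) = 19.0
A–F: √((-13)² + (-12)²) = √(169.000 + 144.000) = 17.7
B–C: √((13)² + (-20)²) = √(169.000 + 400.000) = 23.9
B–D: √((-3)² + (-12)²) = √(9.000 + 144.000) = 12.4
B–E: √((1)² + (-18)²) = √(1.000 + 324.000) = 18.0
B–F: √((-13)² + (-11)²) = √(169.000 + 121.000) = 17.0
C–D: √((-16)² + (8)²) = √(256.000 + 64.000) = 17.9
C–E: √((-12)² + (2)²) = √(144.000 + 4.000) = 12.2
C–F: √((-26)² + (9)²) = √(676.000 + 81.000) = 27.5
D–E: √((4)² + (-6)²) = √(16.000 + 36.000) = 7.2
D–F: √((-10)² + (1)²) = √(100.000 + 1.000) = 10.0
E–F: √((-14)² + (7)²) = √(196.000 + 49.000) = 15.7
Closest pair: A–B at 1.0.

A and B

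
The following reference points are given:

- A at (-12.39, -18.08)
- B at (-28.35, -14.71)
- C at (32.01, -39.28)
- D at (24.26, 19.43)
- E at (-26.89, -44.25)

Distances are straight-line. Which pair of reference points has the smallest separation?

Pairwise distances:
A–B: 16.31
A–C: 49.20
A–D: 52.44
A–E: 29.92
B–C: 65.17
B–D: 62.72
B–E: 29.58
C–D: 59.22
C–E: 59.11
D–E: 81.68
Closest pair: A–B at 16.31.

A and B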